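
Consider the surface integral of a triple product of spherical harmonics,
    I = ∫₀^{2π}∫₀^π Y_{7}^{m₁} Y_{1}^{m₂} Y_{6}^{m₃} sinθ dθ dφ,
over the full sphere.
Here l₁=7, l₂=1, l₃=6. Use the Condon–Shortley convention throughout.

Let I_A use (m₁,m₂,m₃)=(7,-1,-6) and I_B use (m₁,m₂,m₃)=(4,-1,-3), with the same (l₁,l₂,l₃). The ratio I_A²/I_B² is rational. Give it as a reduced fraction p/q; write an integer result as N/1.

91/55

Same 7,1,6: normalisation and zero-m 3j drop out of the ratio.
A: Δ: 2! 12! 0! / 15! → 1/1365; sum: t=0:+1/958003200 = 1/958003200; 3j²(7 1 6; 7 -1 -6) = Δ·Π!·Σ² = 1/15  (sign +1)
B: Δ: 2! 12! 0! / 15! → 1/1365; sum: t=0:+1/4354560 = 1/4354560; 3j²(7 1 6; 4 -1 -3) = Δ·Π!·Σ² = 11/273  (sign -1)
I_A²/I_B² = (1/15)/(11/273) = 91/55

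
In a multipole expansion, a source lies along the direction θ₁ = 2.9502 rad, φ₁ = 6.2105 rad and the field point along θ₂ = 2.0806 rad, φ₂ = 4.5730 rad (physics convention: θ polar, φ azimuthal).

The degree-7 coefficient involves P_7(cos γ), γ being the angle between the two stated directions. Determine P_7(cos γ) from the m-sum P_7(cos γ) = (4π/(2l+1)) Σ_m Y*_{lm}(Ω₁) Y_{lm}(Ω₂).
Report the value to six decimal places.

0.153796

Addition theorem: P_7(cos γ) = (4π/15) Σ_m Y*_{lm}(Ω₁) Y_{lm}(Ω₂), m = −7…7:
  m=-7: Y*=0.00000 - 0.00000j  Y=0.15982 - 0.10819j  product 0.00000 - 0.00000j
  m=-6: Y*=-0.00008 + 0.00004j  Y=0.27058 + 0.29965j  product -0.00003 - 0.00001j
  m=-5: Y*=0.00098 - 0.00037j  Y=-0.25009 + 0.29876j  product -0.00013 + 0.00039j
  m=-4: Y*=-0.00861 + 0.00258j  Y=-0.01692 - 0.01055j  product 0.00017 + 0.00005j
  m=-3: Y*=0.05370 - 0.01190j  Y=-0.13765 + 0.30976j  product -0.00371 + 0.01827j
  m=-2: Y*=-0.22999 + 0.03367j  Y=-0.17259 - 0.04940j  product 0.04136 + 0.00555j
  m=-1: Y*=0.59846 - 0.04358j  Y=-0.03773 + 0.26891j  product -0.01086 + 0.16257j
  m=+0: Y*=-0.59940 + 0.00000j  Y=-0.21686 + 0.00000j  product 0.12999 + 0.00000j
  m=+1: Y*=-0.59846 - 0.04358j  Y=0.03773 + 0.26891j  product -0.01086 - 0.16257j
  m=+2: Y*=-0.22999 - 0.03367j  Y=-0.17259 + 0.04940j  product 0.04136 - 0.00555j
  m=+3: Y*=-0.05370 - 0.01190j  Y=0.13765 + 0.30976j  product -0.00371 - 0.01827j
  m=+4: Y*=-0.00861 - 0.00258j  Y=-0.01692 + 0.01055j  product 0.00017 - 0.00005j
  m=+5: Y*=-0.00098 - 0.00037j  Y=0.25009 + 0.29876j  product -0.00013 - 0.00039j
  m=+6: Y*=-0.00008 - 0.00004j  Y=0.27058 - 0.29965j  product -0.00003 + 0.00001j
  m=+7: Y*=-0.00000 - 0.00000j  Y=-0.15982 - 0.10819j  product 0.00000 + 0.00000j
Σ over m = 0.18358 + 0.00000j; ×(4π/15) → 0.15380 + 0.00000j. Real part: 0.153796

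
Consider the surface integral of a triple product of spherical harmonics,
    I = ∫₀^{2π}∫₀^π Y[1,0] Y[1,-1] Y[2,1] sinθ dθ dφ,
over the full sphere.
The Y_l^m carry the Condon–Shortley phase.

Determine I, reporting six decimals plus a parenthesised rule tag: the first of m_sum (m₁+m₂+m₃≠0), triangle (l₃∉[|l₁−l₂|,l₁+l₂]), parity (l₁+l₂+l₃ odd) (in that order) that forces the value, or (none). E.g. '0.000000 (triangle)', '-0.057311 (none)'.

Rules hold: Σm=0, L=4 even, 0≤2≤2.
N = 3·3·5 = 45
Δ = 0!·2!·2!/5! = 1/30
Racah Σ t=0..0: t=0:+1/1 = 1/1
⇒ 3j(1 1 2; 0 0 0)² = 2/15, sgn +1
Racah Σ t=0..0: t=0:+1/2 = 1/2
⇒ 3j(1 1 2; 0 -1 1)² = 1/10, sgn -1
4πI² = N·(3j₀)²·(3jₘ)² = 3/5
I = -1·√(0.6/4π) = -0.21850969
No selection rule forces the value: the integral is nonzero (none).

-0.218510 (none)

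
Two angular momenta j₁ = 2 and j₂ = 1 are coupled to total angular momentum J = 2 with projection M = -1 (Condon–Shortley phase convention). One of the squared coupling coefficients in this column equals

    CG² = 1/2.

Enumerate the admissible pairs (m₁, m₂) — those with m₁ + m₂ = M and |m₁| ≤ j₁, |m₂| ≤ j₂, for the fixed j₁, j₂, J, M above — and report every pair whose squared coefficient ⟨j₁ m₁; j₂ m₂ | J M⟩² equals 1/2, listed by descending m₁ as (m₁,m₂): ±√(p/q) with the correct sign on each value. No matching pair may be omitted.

(0,-1): +√(1/2)

Admissible pairs with m₁+m₂ = M = -1: (-2,1), (-1,0), (0,-1)
  (m₁,m₂)=(0,-1): CG² = 1/2, CG = +√(1/2)   ← matches the target
  (m₁,m₂)=(-1,0): CG² = 1/6, CG = −√(1/6)
  (m₁,m₂)=(-2,1): CG² = 1/3, CG = −√(1/3)
Pairs with CG² = 1/2: (0,-1): +√(1/2)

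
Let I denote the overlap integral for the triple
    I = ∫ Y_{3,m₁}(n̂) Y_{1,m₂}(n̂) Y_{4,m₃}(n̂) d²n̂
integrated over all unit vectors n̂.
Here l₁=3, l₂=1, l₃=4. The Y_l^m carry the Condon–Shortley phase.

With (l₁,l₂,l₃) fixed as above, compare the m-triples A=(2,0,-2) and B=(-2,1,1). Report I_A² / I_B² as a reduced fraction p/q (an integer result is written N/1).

l's match ⇒ only the (l;m) 3-j factors differ between A and B.
A: triangle coeff Δ(3,1,4) = 1/252; Σ_t [0,0]: t=0:+1/120 = 1/120; (3j)²=1/21 [(3 1 4; 2 0 -2)], sign=+1
B: triangle coeff Δ(3,1,4) = 1/252; Σ_t [0,0]: t=0:+1/240 = 1/240; (3j)²=1/84 [(3 1 4; -2 1 1)], sign=-1
I_A²/I_B² = (1/21)/(1/84) = 4/1

4/1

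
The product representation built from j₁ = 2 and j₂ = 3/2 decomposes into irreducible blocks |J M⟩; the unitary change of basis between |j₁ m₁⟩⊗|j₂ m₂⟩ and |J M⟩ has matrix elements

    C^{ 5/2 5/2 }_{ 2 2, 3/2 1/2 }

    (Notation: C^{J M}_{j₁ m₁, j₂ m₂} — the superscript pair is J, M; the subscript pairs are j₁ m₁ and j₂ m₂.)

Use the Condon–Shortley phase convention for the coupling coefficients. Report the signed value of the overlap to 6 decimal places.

triangle: 1!*3!*2!/7! = 12/5040
(j±m)!: 4!*0!*2!*1!*5!*0! = 5760
prefactor² = (2J+1)*Δ*N² = 576/7
  k=0: +1/(0!*1!*0!*2!*3!*0!) = 1/12
Σ = 1/12  ⇒  CG² = 576/7*(1/12)² = 4/7
CG = +√(4/7) = +0.755929

+0.755929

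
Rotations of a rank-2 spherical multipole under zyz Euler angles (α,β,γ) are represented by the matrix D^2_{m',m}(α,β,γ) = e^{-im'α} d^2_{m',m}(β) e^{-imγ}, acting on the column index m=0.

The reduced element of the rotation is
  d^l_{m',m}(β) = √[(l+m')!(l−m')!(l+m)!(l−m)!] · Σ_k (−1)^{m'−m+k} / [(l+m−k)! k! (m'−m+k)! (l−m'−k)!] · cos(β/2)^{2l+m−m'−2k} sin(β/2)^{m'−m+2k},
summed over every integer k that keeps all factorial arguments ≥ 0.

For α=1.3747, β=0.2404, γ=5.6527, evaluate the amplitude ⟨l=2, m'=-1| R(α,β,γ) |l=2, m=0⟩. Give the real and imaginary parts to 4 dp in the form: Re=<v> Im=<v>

Re=0.0552 Im=0.2778

D^2_{-1,0}(1.3747,0.2404,5.6527) = e^{-i·-1·1.3747}·d^2_{-1,0}(0.2404)·e^{-i·0·5.6527}. Compute d first:
Half-angle: c=0.992785, s=0.119911. N=√(1·6·2·2)=4.898979
Admissible k: 1..2 (factorial args all ≥0)
  k=1: (−1)^0·4.8990/(2)·0.9928^3·0.1199^1 = +0.287408
  k=2: (−1)^1·4.8990/(2)·0.9928^1·0.1199^3 = -0.004193
d^2_{-1,0}(0.2404) = +0.287408 -0.004193 = +0.283215
D = (+0.194842+0.980835i)·(+0.283215)·(+1.000000+0.000000i) = +0.055182+0.277787i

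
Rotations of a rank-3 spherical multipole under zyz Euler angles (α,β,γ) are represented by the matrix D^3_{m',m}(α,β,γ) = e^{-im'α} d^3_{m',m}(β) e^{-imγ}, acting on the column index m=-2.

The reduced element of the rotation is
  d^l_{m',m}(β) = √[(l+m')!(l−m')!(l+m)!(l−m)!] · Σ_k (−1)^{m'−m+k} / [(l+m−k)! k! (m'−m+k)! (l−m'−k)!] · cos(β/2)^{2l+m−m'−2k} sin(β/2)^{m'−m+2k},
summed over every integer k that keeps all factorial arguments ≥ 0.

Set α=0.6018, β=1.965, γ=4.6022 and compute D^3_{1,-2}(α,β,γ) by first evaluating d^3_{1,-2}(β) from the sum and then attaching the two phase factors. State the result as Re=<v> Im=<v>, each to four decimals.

Split into d^3_{1,-2}(β=1.9650) × two z-phases.
c=cos(1.965000/2)=0.554945, s=sin(1.965000/2)=0.831887; N=√[24·2·1·120]=75.894664
Admissible k: 0..1 (factorial args all ≥0)
  k=0: (−1)^3·75.8947/(12)·0.5549^3·0.8319^3 = -0.622261
  k=1: (−1)^4·75.8947/(24)·0.5549^1·0.8319^5 = +0.699153
d^3_{1,-2}(1.9650) = -0.622261 +0.699153 = +0.076892
Attach z-rotation phases: D = e^{-i(1)(0.6018)}·(+0.076892)·e^{-i(-2)(4.6022)} = -0.052335+0.056334i

Re=-0.0523 Im=0.0563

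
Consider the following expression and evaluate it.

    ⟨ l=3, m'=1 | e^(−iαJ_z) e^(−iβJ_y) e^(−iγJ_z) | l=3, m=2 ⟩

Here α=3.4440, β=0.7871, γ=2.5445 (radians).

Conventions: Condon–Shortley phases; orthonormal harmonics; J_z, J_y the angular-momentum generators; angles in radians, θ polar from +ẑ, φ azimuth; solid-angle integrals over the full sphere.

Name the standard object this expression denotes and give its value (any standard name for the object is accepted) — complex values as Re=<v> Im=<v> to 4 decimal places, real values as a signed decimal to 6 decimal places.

This is a Wigner D-matrix element — the rotation-matrix element ⟨l m'| R(α,β,γ) |l m⟩ in the angular-momentum basis.
First d^3_{1,2}(β=0.7871), then the phase factors e^{-i(1)α} and e^{-i(2)γ}:
Half-angle: c=0.923554, s=0.383469. N=√(24·2·120·1)=75.894664
The bounds max(0,m−m')=1 and min(l+m,l−m')=2 give 2 terms
  k=1: (−1)^0·75.8947/(24)·0.9236^5·0.3835^1 = +0.814782
  k=2: (−1)^1·75.8947/(12)·0.9236^3·0.3835^3 = -0.280937
d^3_{1,2}(0.7871) = +0.814782 -0.280937 = +0.533845
Phases: e^{-i·(1)·3.4440}=-0.954622+0.297819i, e^{-i·(2)·2.5445}=+0.367771+0.929916i ⇒ D=-0.335270-0.415433i

Wigner D-matrix element, Re=-0.3353 Im=-0.4154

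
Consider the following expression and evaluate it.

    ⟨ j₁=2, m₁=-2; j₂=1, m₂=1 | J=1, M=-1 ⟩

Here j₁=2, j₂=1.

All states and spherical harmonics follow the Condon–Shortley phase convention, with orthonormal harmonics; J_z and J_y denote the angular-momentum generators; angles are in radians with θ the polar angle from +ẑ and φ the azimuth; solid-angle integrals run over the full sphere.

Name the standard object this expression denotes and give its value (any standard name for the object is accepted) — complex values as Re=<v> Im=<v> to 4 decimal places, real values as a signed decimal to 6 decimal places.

This is a Clebsch–Gordan (vector-coupling) coefficient.
√[3·2!2!0!/5! · 0!4!2!0!0!2!] = √(48/5)
  +(−1)^2/∏(2,0,2,0,0,0)! = 1/4  (running 1/4)
⟨..|..⟩ = √(48/5)·(1/4) = +0.774597

Clebsch–Gordan coefficient, +√(3/5) ≈ +0.774597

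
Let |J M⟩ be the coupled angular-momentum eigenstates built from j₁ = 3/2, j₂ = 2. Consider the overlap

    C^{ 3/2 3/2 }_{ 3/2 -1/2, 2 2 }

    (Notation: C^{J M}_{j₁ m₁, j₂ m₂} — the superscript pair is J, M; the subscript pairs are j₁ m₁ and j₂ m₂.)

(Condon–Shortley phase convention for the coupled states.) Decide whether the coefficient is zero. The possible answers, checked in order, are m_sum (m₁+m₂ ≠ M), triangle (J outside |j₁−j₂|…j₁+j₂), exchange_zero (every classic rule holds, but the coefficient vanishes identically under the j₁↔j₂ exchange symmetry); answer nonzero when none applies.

nonzero

m-sum: m₁+m₂ = -1/2+2 = 3/2, M = 3/2  ✓
triangle: |j₁−j₂| = 1/2 ≤ J = 3/2 ≤ j₁+j₂ = 7/2  ✓
exchange: j₁≠j₂ or m₁≠m₂ — the exchange symmetry imposes no constraint here
value check: CG = +√(2/5) = +0.632456 ≠ 0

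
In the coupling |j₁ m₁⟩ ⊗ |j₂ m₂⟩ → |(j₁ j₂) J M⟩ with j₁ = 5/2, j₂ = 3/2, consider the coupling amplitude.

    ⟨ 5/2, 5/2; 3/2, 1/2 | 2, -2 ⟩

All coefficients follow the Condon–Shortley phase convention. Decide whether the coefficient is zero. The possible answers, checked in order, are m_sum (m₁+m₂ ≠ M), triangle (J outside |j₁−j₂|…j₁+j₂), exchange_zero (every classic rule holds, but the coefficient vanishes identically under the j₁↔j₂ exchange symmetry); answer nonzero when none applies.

m-sum: m₁+m₂ = 5/2+1/2 = 3, M = -2  ✗ ⇒ coefficient is 0

m_sum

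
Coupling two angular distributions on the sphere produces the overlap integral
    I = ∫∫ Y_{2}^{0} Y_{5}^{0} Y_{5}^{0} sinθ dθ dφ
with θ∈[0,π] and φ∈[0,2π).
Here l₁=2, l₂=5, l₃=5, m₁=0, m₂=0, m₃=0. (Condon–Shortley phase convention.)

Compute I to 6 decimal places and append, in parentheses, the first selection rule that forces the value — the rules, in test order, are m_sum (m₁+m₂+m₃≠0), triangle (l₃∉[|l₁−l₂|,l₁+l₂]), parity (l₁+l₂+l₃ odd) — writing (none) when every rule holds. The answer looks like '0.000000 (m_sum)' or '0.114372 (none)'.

0.161739 (none)

Rules hold: Σm=0, L=12 even, 3≤5≤7.
N = 5·11·11 = 605
Δ = 2!·2!·8!/13! = 1/38610
Racah Σ t=0..2: t=0:+1/2880 t=1:−1/576 t=2:+1/2880 = -1/960
⇒ 3j(2 5 5; 0 0 0)² = 10/429, sgn +1
(m-triple is (0,0,0) — same symbol as above.)
4πI² = N·(3j₀)²·(3jₘ)² = 500/1521
I = +1·√(0.328731/4π) = 0.16173926
No selection rule forces the value: the integral is nonzero (none).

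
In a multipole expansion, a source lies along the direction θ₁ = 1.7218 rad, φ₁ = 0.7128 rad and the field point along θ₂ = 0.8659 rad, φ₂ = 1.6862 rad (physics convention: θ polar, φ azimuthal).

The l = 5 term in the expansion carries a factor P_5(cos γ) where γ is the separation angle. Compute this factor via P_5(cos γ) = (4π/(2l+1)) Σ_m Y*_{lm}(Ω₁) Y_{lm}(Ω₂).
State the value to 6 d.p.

Addition theorem: P_5(cos γ) = (4π/11) Σ_m Y*_{lm}(Ω₁) Y_{lm}(Ω₂), m = −5…5:
  [-5]  conj(Y_{5,-5})(Ω₁) = (-0.399793, -0.179692) ; Y_{5,-5}(Ω₂) = (-0.064911, -0.099722) ; Δ = (0.008032, 0.051532)
  [-4]  conj(Y_{5,-4})(Ω₁) = (0.202079, -0.060389) ; Y_{5,-4}(Ω₂) = (0.286589, -0.142567) ; Δ = (0.049304, -0.046117)
  [-3]  conj(Y_{5,-3})(Ω₁) = (0.143107, -0.224449) ; Y_{5,-3}(Ω₂) = (0.144138, 0.399561) ; Δ = (0.110308, 0.024828)
  [-2]  conj(Y_{5,-2})(Ω₁) = (0.033605, 0.229816) ; Y_{5,-2}(Ω₂) = (-0.160963, 0.037826) ; Δ = (-0.014102, -0.035721)
  [-1]  conj(Y_{5,-1})(Ω₁) = (0.166232, 0.143692) ; Y_{5,-1}(Ω₂) = (0.033039, 0.285018) ; Δ = (-0.035463, 0.052127)
  [+0]  conj(Y_{5,0})(Ω₁) = (-0.236593, -0.000000) ; Y_{5,0}(Ω₂) = (-0.248869, 0.000000) ; Δ = (0.058881, 0.000000)
  [+1]  conj(Y_{5,1})(Ω₁) = (-0.166232, 0.143692) ; Y_{5,1}(Ω₂) = (-0.033039, 0.285018) ; Δ = (-0.035463, -0.052127)
  [+2]  conj(Y_{5,2})(Ω₁) = (0.033605, -0.229816) ; Y_{5,2}(Ω₂) = (-0.160963, -0.037826) ; Δ = (-0.014102, 0.035721)
  [+3]  conj(Y_{5,3})(Ω₁) = (-0.143107, -0.224449) ; Y_{5,3}(Ω₂) = (-0.144138, 0.399561) ; Δ = (0.110308, -0.024828)
  [+4]  conj(Y_{5,4})(Ω₁) = (0.202079, 0.060389) ; Y_{5,4}(Ω₂) = (0.286589, 0.142567) ; Δ = (0.049304, 0.046117)
  [+5]  conj(Y_{5,5})(Ω₁) = (0.399793, -0.179692) ; Y_{5,5}(Ω₂) = (0.064911, -0.099722) ; Δ = (0.008032, -0.051532)
Σ over m = (0.295039, 0.000000); ×(4π/11) → (0.337051, 0.000000). Real part: 0.337051

0.337051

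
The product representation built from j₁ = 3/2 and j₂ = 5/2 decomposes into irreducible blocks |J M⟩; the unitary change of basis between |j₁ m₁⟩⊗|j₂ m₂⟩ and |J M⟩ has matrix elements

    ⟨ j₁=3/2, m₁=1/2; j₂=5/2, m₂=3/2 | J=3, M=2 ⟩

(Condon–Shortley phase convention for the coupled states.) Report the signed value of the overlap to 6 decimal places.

−√(1/12) ≈ -0.288675

√[7·1!2!4!/8! · 2!1!4!1!5!1!] = √(48)
  +(−1)^0/∏(0,1,1,4,1,0)! = 1/24  (running 1/24)
  +(−1)^1/∏(1,0,0,3,2,1)! = -1/12  (running -1/24)
⟨..|..⟩ = √(48)·(-1/24) = -0.288675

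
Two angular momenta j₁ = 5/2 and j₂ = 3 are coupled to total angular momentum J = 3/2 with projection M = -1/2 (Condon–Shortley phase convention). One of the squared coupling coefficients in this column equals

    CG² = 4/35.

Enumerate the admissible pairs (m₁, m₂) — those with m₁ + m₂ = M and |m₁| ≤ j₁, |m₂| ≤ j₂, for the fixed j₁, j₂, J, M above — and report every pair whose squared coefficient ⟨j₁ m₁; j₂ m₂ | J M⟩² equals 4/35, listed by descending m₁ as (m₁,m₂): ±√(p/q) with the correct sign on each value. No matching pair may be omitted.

Admissible pairs with m₁+m₂ = M = -1/2: (-5/2,2), (-3/2,1), (-1/2,0), (1/2,-1), (3/2,-2), (5/2,-3)
  (m₁,m₂)=(5/2,-3): CG² = 5/14, CG = +√(5/14)
  (m₁,m₂)=(3/2,-2): CG² = 1/21, CG = −√(1/21)
  (m₁,m₂)=(1/2,-1): CG² = 1/105, CG = −√(1/105)
  (m₁,m₂)=(-1/2,0): CG² = 4/35, CG = +√(4/35)   ← matches the target
  (m₁,m₂)=(-3/2,1): CG² = 7/30, CG = −√(7/30)
  (m₁,m₂)=(-5/2,2): CG² = 5/21, CG = +√(5/21)
Pairs with CG² = 4/35: (-1/2,0): +√(4/35)

(-1/2,0): +√(4/35)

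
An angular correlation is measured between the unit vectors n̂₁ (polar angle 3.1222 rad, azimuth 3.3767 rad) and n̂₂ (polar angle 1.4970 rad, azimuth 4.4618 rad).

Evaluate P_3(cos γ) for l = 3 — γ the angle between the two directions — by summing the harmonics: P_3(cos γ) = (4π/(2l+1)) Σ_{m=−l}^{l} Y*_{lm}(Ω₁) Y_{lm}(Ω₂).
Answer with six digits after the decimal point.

Summing Y*_{l m}(θ₁,φ₁)·Y_{l m}(θ₂,φ₂) over m ∈ [−3, 3]; prefactor 4π/(2·3+1) = 1.795196:
  m=-3: Y*=(-0.000002, -0.000002)  Y=(0.282615, -0.302293)  product (-0.000001, 0.000000)
  m=-2: Y*=(-0.000343, -0.000174)  Y=(-0.065724, -0.036006)  product (0.000016, 0.000024)
  m=-1: Y*=(-0.024367, -0.005837)  Y=(0.077750, -0.303747)  product (-0.003667, 0.006947)
  m=+0: Y*=(-0.745511, -0.000000)  Y=(-0.081794, 0.000000)  product (0.060979, 0.000000)
  m=+1: Y*=(0.024367, -0.005837)  Y=(-0.077750, -0.303747)  product (-0.003667, -0.006947)
  m=+2: Y*=(-0.000343, 0.000174)  Y=(-0.065724, 0.036006)  product (0.000016, -0.000024)
  m=+3: Y*=(0.000002, -0.000002)  Y=(-0.282615, -0.302293)  product (-0.000001, -0.000000)
Accumulated sum (0.053674, -0.000000); after 4π/(2l+1) scaling, (0.096355, -0.000000) ⇒ P_3 = 0.096355

0.096355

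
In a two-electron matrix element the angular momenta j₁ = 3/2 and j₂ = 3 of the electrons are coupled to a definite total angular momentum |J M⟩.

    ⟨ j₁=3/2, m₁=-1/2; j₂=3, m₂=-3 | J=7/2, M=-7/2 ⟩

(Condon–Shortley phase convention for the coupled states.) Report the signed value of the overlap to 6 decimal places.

+√(2/3) = +0.816497

√[8·1!2!5!/9! · 1!2!0!6!0!7!] = √(38400)
  +(−1)^0/∏(0,1,2,0,0,5)! = 1/240  (running 1/240)
⟨..|..⟩ = √(38400)·(1/240) = +0.816497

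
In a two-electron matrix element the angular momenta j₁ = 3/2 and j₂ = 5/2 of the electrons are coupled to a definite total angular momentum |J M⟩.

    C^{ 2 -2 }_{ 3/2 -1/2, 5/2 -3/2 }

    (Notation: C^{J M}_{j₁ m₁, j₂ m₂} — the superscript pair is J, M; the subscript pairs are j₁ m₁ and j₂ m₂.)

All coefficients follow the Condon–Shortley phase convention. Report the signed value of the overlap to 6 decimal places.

-0.617213  (= −√(8/21))

triangle: 2!*1!*3!/7! = 12/5040
(j±m)!: 1!*2!*1!*4!*0!*4! = 1152
prefactor² = (2J+1)*Δ*N² = 96/7
  k=1: −1/(1!*1!*1!*0!*0!*3!) = -1/6
Σ = -1/6  ⇒  CG² = 96/7*(-1/6)² = 8/21
CG = −√(8/21) = -0.617213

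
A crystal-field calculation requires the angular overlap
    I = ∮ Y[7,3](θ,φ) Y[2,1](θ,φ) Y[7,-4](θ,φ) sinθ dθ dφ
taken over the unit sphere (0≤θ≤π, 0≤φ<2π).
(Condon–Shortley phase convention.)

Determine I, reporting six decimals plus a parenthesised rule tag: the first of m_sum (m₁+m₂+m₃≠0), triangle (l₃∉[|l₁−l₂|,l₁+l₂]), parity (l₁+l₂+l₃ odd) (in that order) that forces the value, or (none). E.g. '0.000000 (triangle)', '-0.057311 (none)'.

Rules hold: Σm=0, L=16 even, 5≤7≤9.
N = 15·5·15 = 1125
Δ = 2!·12!·2!/17! = 1/185640
Racah Σ t=0..2: t=0:+1/2419200 t=1:−1/518400 t=2:+1/2419200 = -1/907200
⇒ 3j(7 2 7; 0 0 0)² = 56/3315, sgn +1
Racah Σ t=1..2: t=1:−1/4354560 t=2:+1/14515200 = -1/6220800
⇒ 3j(7 2 7; 3 1 -4)² = 77/4420, sgn +1
4πI² = N·(3j₀)²·(3jₘ)² = 16170/48841
I = +1·√(0.331074/4π) = 0.16231468
No selection rule forces the value: the integral is nonzero (none).

0.162315 (none)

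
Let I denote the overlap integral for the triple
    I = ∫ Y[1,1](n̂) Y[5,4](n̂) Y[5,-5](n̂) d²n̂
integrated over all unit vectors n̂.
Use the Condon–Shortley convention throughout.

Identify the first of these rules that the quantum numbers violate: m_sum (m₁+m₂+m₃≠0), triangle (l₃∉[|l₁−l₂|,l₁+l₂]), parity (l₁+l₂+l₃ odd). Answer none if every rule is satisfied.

azimuthal sum: 1 + 4 − 5 = 0  ✓
4 ≤ 5 ≤ 6 (triangle on l)  ✓
L = 1 + 5 + 5 = 11 (odd)  ✗

parity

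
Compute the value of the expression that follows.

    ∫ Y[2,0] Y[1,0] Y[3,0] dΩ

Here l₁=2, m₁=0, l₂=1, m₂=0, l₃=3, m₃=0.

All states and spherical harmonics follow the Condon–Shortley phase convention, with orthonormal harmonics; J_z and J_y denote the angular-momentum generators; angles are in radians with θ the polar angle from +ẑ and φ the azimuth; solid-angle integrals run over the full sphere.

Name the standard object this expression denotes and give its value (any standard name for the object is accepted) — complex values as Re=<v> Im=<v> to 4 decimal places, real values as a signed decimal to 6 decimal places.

Gaunt coefficient, +0.247767

This is a Gaunt coefficient — the integral of a triple product of spherical harmonics over the sphere.
Rules hold: Σm=0, L=6 even, 1≤3≤3.
N = 5·3·7 = 105
Δ = 0!·4!·2!/7! = 1/105
Racah Σ t=0..0: t=0:+1/4 = 1/4
⇒ 3j(2 1 3; 0 0 0)² = 3/35, sgn -1
(m-triple is (0,0,0) — same symbol as above.)
4πI² = N·(3j₀)²·(3jₘ)² = 27/35
I = +1·√(0.771429/4π) = 0.24776670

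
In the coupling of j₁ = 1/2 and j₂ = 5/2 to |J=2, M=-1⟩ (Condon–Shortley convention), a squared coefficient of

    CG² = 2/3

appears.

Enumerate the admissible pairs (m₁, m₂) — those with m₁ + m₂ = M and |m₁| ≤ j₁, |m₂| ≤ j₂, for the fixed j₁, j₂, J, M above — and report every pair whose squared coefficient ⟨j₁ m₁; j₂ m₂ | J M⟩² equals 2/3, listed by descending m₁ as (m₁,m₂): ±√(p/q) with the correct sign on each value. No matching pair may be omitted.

Admissible pairs with m₁+m₂ = M = -1: (-1/2,-1/2), (1/2,-3/2)
  (m₁,m₂)=(1/2,-3/2): CG² = 2/3, CG = +√(2/3)   ← matches the target
  (m₁,m₂)=(-1/2,-1/2): CG² = 1/3, CG = −√(1/3)
Pairs with CG² = 2/3: (1/2,-3/2): +√(2/3)

(1/2,-3/2): +√(2/3)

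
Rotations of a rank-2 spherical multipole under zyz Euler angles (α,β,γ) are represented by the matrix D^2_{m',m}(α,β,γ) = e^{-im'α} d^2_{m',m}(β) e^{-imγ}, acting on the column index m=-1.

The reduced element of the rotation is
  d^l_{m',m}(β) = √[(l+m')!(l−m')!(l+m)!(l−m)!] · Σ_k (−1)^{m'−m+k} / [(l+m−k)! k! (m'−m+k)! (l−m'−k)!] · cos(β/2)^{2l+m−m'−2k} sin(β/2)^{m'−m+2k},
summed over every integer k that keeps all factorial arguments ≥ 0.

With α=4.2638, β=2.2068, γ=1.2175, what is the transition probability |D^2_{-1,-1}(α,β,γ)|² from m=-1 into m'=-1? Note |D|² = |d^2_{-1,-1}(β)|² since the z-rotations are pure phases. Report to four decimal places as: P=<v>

Split into d^2_{-1,-1}(β=2.2068) × two z-phases.
c=cos(2.206800/2)=0.450563, s=sin(2.206800/2)=0.892744; N=√[1·6·1·6]=6.000000
k: max(0,(-1)−(-1))=0 … min(2+(-1),2−(-1))=1
  k=0: (−1)^0·6.0000/(6)·0.4506^4·0.8927^0 = +0.041212
  k=1: (−1)^1·6.0000/(2)·0.4506^2·0.8927^2 = -0.485386
d^2_{-1,-1}(2.2068) = +0.041212 -0.485386 = -0.444174
|D^2_{-1,-1}|² = |d^2_{-1,-1}(β)|² = (-0.444174)² = 0.197291 (the z-rotation phases have unit modulus)

P=0.1973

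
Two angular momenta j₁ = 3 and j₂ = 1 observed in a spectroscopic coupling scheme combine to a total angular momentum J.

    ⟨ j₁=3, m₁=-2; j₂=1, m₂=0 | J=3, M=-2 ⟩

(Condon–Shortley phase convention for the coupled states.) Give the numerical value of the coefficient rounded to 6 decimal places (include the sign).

−√(1/3) ≈ -0.577350

triangle: 1!*5!*1!/8! = 120/40320
(j±m)!: 1!*5!*1!*1!*1!*5! = 14400
prefactor² = (2J+1)*Δ*N² = 300
  k=0: +1/(0!*1!*5!*1!*0!*0!) = 1/120
  k=1: −1/(1!*0!*4!*0!*1!*1!) = -1/24
Σ = -1/30  ⇒  CG² = 300*(-1/30)² = 1/3
CG = −√(1/3) = -0.577350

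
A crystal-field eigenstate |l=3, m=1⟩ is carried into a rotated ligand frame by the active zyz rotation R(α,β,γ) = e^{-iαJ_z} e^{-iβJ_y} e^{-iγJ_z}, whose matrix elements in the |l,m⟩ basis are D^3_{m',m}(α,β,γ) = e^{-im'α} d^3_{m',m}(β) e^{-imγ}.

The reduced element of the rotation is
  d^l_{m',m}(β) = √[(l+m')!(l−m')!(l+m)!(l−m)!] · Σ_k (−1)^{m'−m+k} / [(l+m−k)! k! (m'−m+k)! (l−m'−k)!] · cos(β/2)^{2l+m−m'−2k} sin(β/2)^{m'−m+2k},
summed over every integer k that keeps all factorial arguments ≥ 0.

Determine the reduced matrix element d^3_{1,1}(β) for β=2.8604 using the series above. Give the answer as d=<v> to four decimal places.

d^3_{1,1}(β=2.8604) via the finite sum:
Half-angle: c=0.140134, s=0.990133. N=√(24·2·24·2)=48.000000
Admissible k: 0..2 (factorial args all ≥0)
  k=0: (−1)^0·48.0000/(48)·0.1401^6·0.9901^0 = +0.000008
  k=1: (−1)^1·48.0000/(6)·0.1401^4·0.9901^2 = -0.003024
  k=2: (−1)^2·48.0000/(8)·0.1401^2·0.9901^4 = +0.113242
d^3_{1,1}(2.8604) = +0.000008 -0.003024 +0.113242 = +0.110226

d=0.1102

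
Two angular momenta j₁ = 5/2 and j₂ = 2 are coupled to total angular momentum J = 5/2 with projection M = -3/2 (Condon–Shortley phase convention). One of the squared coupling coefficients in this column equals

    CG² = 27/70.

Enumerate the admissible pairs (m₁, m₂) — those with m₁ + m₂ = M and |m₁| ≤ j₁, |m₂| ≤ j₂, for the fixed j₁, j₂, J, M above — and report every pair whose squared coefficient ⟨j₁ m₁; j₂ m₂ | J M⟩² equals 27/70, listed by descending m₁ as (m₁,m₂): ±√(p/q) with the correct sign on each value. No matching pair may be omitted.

Admissible pairs with m₁+m₂ = M = -3/2: (-5/2,1), (-3/2,0), (-1/2,-1), (1/2,-2)
  (m₁,m₂)=(1/2,-2): CG² = 27/70, CG = +√(27/70)   ← matches the target
  (m₁,m₂)=(-1/2,-1): CG² = 6/35, CG = −√(6/35)
  (m₁,m₂)=(-3/2,0): CG² = 1/70, CG = −√(1/70)
  (m₁,m₂)=(-5/2,1): CG² = 3/7, CG = +√(3/7)
Pairs with CG² = 27/70: (1/2,-2): +√(27/70)

(1/2,-2): +√(27/70)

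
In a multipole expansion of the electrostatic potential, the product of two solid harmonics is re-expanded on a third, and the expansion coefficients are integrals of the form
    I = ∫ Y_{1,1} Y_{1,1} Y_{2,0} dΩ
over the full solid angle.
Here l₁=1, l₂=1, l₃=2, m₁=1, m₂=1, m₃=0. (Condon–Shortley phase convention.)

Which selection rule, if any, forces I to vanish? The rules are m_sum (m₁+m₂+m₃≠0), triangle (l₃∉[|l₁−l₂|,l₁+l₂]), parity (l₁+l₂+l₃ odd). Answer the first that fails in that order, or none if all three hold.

azimuthal sum: 1 + 1 + 0 = 2  ✗
0 ≤ 2 ≤ 2 (triangle on l)
L = 1 + 1 + 2 = 4 (even)

m_sum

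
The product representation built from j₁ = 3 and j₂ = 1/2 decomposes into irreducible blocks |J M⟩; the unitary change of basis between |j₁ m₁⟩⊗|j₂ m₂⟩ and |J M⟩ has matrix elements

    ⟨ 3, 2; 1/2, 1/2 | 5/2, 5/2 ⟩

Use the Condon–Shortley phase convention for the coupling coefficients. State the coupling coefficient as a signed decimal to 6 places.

-0.377964

√[6·1!5!0!/7! · 5!1!1!0!5!0!] = √(14400/7)
  +(−1)^1/∏(1,0,0,0,5,0)! = -1/120  (running -1/120)
⟨..|..⟩ = √(14400/7)·(-1/120) = -0.377964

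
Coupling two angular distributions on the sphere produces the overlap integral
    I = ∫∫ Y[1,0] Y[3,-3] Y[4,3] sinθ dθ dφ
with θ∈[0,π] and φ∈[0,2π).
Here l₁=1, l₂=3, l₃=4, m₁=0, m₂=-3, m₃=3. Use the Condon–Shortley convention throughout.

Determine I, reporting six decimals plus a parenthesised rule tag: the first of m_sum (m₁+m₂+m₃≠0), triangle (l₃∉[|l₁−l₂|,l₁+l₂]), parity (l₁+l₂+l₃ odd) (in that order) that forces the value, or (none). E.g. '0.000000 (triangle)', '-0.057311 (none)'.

Rules hold: Σm=0, L=8 even, 2≤4≤4.
N = 3·7·9 = 189
Δ = 0!·2!·6!/9! = 1/252
Racah Σ t=0..0: t=0:+1/36 = 1/36
⇒ 3j(1 3 4; 0 0 0)² = 4/63, sgn +1
Racah Σ t=0..0: t=0:+1/720 = 1/720
⇒ 3j(1 3 4; 0 -3 3)² = 1/36, sgn -1
4πI² = N·(3j₀)²·(3jₘ)² = 1/3
I = -1·√(0.333333/4π) = -0.16286750
No selection rule forces the value: the integral is nonzero (none).

-0.162868 (none)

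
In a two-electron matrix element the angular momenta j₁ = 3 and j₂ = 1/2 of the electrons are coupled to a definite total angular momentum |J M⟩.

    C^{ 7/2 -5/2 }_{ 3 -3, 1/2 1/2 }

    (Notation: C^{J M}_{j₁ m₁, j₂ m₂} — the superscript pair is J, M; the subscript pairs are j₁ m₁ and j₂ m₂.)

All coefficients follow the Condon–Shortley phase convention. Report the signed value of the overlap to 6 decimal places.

j₁+j₂−J=0  J+j₁−j₂=6  J−j₁+j₂=1  j₁+j₂+J+1=8
(j₁±m₁, j₂±m₂, J±M) = (0,6,1,0,1,6)
P² = 518400/7
sum k=0..0:
  [0] +1/720 = 1/720
S = 1/720
C² = P²·S² = 1/7 ; C = +0.377964

+0.377964  (= +√(1/7))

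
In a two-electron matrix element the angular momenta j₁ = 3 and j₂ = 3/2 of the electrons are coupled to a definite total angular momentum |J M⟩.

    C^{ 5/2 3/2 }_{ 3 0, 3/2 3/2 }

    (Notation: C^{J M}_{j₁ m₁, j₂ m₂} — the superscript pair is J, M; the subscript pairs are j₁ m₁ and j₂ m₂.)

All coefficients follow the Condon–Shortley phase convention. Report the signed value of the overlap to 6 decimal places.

+0.507093

triangle: 2!·4!·1!/8! = 48/40320
(j±m)!: 3!·3!·3!·0!·4!·1! = 5184
prefactor² = (2J+1)·Δ·N² = 1296/35
  k=2: +1/(2!·0!·1!·1!·3!·0!) = 1/12
Σ = 1/12  ⇒  CG² = 1296/35·(1/12)² = 9/35
CG = +√(9/35) = +0.507093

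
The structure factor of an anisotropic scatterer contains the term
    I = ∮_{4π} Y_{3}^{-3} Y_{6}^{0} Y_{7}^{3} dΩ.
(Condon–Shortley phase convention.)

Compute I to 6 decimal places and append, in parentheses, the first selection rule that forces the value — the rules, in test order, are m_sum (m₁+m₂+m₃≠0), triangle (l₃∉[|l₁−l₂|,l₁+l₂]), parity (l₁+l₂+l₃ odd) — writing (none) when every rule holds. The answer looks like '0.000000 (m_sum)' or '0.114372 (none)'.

m-sum 0 ✓  L=16 even ✓  3≤7≤9 ✓
Π(2lᵢ+1) = 7×13×15 = 1365
triangle coeff Δ(3,6,7) = 1/2042040
Σ_t [0,2]: t=0:+1/207360 t=1:−1/57600 t=2:+1/207360 = -1/129600
(3j)²=168/12155 [(3 6 7; 0 0 0)], sign=+1
Σ_t [2,2]: t=2:+1/829440 = 1/829440
(3j)²=225/9724 [(3 6 7; -3 0 3)], sign=+1
⇒ 4πI² = 198450/454597
I = (+1)√(198450/454597/(4π)) = 0.18638345
No selection rule forces the value: the integral is nonzero (none).

0.186383 (none)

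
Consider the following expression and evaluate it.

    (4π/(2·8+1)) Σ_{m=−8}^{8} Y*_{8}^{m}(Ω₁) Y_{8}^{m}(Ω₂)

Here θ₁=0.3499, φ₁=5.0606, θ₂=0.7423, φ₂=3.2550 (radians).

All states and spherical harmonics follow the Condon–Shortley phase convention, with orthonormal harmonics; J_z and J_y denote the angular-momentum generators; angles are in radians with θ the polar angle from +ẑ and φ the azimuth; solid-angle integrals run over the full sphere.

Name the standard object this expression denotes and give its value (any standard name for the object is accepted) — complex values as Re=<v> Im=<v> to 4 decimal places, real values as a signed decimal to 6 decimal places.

This sum is the spherical-harmonic addition theorem: it equals the Legendre polynomial P_l(cos γ) of the angle γ between the two directions.
Term-by-term m-sum for l=8 (normalisation 4π/17 = 0.739198):
  m=-8: Y*=-0.00009 + 0.00003j  Y=0.01384 - 0.01770j  product -0.00000 + 0.00000j
  m=-7: Y*=-0.00070 - 0.00082j  Y=-0.06870 + 0.06988j  product 0.00011 + 0.00001j
  m=-6: Y*=0.00370 - 0.00649j  Y=0.19949 - 0.16146j  product -0.00031 - 0.00189j
  m=-5: Y*=0.03648 + 0.00627j  Y=-0.36711 + 0.23378j  product -0.01486 + 0.00623j
  m=-4: Y*=0.02371 + 0.13185j  Y=0.38409 - 0.18726j  product 0.03380 + 0.04620j
  m=-3: Y*=-0.29807 + 0.17311j  Y=-0.07157 + 0.02533j  product 0.01695 - 0.01994j
  m=-2: Y*=-0.43718 - 0.36557j  Y=-0.33742 + 0.07787j  product 0.17598 + 0.08931j
  m=-1: Y*=0.14056 - 0.38721j  Y=0.25257 - 0.02877j  product 0.02436 - 0.10184j
  m=+0: Y*=-0.29584 + 0.00000j  Y=0.27613 + 0.00000j  product -0.08169 + 0.00000j
  m=+1: Y*=-0.14056 - 0.38721j  Y=-0.25257 - 0.02877j  product 0.02436 + 0.10184j
  m=+2: Y*=-0.43718 + 0.36557j  Y=-0.33742 - 0.07787j  product 0.17598 - 0.08931j
  m=+3: Y*=0.29807 + 0.17311j  Y=0.07157 + 0.02533j  product 0.01695 + 0.01994j
  m=+4: Y*=0.02371 - 0.13185j  Y=0.38409 + 0.18726j  product 0.03380 - 0.04620j
  m=+5: Y*=-0.03648 + 0.00627j  Y=0.36711 + 0.23378j  product -0.01486 - 0.00623j
  m=+6: Y*=0.00370 + 0.00649j  Y=0.19949 + 0.16146j  product -0.00031 + 0.00189j
  m=+7: Y*=0.00070 - 0.00082j  Y=0.06870 + 0.06988j  product 0.00011 - 0.00001j
  m=+8: Y*=-0.00009 - 0.00003j  Y=0.01384 + 0.01770j  product -0.00000 - 0.00000j
Accumulated sum 0.39036 - 0.00000j; after 4π/(2l+1) scaling, 0.28855 - 0.00000j ⇒ P_8 = 0.288552

Legendre polynomial (addition theorem), +0.288552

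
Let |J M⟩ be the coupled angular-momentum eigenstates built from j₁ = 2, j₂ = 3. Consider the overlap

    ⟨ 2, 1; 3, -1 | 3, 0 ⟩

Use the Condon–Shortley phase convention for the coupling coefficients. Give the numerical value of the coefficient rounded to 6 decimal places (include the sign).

triangle: 2!*2!*4!/9! = 96/362880
(j±m)!: 3!*1!*2!*4!*3!*3! = 10368
prefactor² = (2J+1)*Δ*N² = 96/5
  k=0: +1/(0!*2!*1!*2!*1!*2!) = 1/8
  k=1: −1/(1!*1!*0!*1!*2!*3!) = -1/12
Σ = 1/24  ⇒  CG² = 96/5*(1/24)² = 1/30
CG = +√(1/30) = +0.182574

+0.182574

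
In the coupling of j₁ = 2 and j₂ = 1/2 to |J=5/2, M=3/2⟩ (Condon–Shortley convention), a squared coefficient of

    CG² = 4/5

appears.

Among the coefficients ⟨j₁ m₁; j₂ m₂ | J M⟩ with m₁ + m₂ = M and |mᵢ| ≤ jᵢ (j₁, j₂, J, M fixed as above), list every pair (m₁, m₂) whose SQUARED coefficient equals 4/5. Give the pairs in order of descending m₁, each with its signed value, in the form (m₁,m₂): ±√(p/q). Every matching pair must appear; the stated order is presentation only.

(1,1/2): +√(4/5)

Admissible pairs with m₁+m₂ = M = 3/2: (1,1/2), (2,-1/2)
  (m₁,m₂)=(2,-1/2): CG² = 1/5, CG = +√(1/5)
  (m₁,m₂)=(1,1/2): CG² = 4/5, CG = +√(4/5)   ← matches the target
Pairs with CG² = 4/5: (1,1/2): +√(4/5)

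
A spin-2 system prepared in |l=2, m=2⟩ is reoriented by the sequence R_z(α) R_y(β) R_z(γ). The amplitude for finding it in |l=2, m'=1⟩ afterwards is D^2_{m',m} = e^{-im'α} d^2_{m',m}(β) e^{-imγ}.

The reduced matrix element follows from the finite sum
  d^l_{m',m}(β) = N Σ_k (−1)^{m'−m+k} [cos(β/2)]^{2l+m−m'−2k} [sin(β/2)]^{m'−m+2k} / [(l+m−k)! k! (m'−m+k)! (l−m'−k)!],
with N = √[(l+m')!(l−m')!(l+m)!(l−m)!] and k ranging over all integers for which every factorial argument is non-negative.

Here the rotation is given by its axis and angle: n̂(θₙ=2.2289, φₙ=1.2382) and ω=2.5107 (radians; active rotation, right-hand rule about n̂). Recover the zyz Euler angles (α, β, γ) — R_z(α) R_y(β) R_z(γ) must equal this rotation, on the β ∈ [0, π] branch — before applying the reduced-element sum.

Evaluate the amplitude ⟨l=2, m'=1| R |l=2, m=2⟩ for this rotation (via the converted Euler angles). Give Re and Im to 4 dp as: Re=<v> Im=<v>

Axis–angle → zyz. n̂ = (sinθₙcosφₙ, sinθₙsinφₙ, cosθₙ) = (+0.258310, +0.747797, -0.611618), ω = 2.5107.
R = I cosω + sinω [n̂]ₓ + (1−cosω) n̂n̂ᵀ gives
  R = [-0.686897, +0.709916, +0.155538; -0.011629, +0.203253, -0.979057; -0.726661, -0.674321, -0.131358]
β = atan2(√(R₁₃²+R₂₃²), R₃₃) = 1.702535; α = atan2(R₂₃, R₁₃) mod 2π = 4.869937; γ = atan2(R₃₂, −R₃₁) mod 2π = 5.535130
D^2_{1,2}(4.8699,1.7025,5.5351) = e^{-i·1·4.8699}·d^2_{1,2}(1.7025)·e^{-i·2·5.5351}. Compute d first:
With c≡cos(β/2)=0.659030 and s≡sin(β/2)=0.752116, N=[6·1·24·1]^{1/2}=12.000000
Admissible k: 1..1 (factorial args all ≥0)
  k=1: (−1)^0·12.0000/(6)·0.6590^3·0.7521^1 = +0.430558
d^2_{1,2}(1.7025) = +0.430558
Phases: e^{-i·(1)·4.8699}=+0.156897+0.987615i, e^{-i·(2)·5.5351}=+0.074616+0.997212i ⇒ D=-0.418999+0.099094i

Re=-0.4190 Im=0.0991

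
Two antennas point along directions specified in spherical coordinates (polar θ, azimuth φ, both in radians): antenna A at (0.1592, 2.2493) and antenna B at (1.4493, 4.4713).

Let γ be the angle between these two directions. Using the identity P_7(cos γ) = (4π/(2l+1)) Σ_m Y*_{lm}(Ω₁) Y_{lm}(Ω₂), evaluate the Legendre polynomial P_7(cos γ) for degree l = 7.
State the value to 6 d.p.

Addition theorem: P_7(cos γ) = (4π/15) Σ_m Y*_{lm}(Ω₁) Y_{lm}(Ω₂), m = −7…7:
  [-7]  conj(Y_{7,-7})(Ω₁) = -0.000001-0.000000i ; Y_{7,-7}(Ω₂) = +0.471564+0.055343i ; Δ = -0.000001-0.000000i
  [-6]  conj(Y_{7,-6})(Ω₁) = +0.000018+0.000023i ; Y_{7,-6}(Ω₂) = -0.026885-0.215239i ; Δ = +0.000005-0.000004i
  [-5]  conj(Y_{7,-5})(Ω₁) = +0.000106-0.000415i ; Y_{7,-5}(Ω₂) = +0.267198-0.102210i ; Δ = -0.000014-0.000122i
  [-4]  conj(Y_{7,-4})(Ω₁) = -0.004028+0.001836i ; Y_{7,-4}(Ω₂) = -0.138244-0.199304i ; Δ = +0.000923+0.000549i
  [-3]  conj(Y_{7,-3})(Ω₁) = +0.029379+0.014729i ; Y_{7,-3}(Ω₂) = +0.147624-0.167210i ; Δ = +0.006800-0.002738i
  [-2]  conj(Y_{7,-2})(Ω₁) = -0.035968-0.165669i ; Y_{7,-2}(Ω₂) = -0.222069-0.116227i ; Δ = -0.011268+0.040970i
  [-1]  conj(Y_{7,-1})(Ω₁) = -0.340876+0.422824i ; Y_{7,-1}(Ω₂) = +0.047268-0.192248i ; Δ = +0.065174+0.085519i
  [+0]  conj(Y_{7,0})(Ω₁) = +0.737583-0.000000i ; Y_{7,0}(Ω₂) = -0.252590+0.000000i ; Δ = -0.186306+0.000000i
  [+1]  conj(Y_{7,1})(Ω₁) = +0.340876+0.422824i ; Y_{7,1}(Ω₂) = -0.047268-0.192248i ; Δ = +0.065174-0.085519i
  [+2]  conj(Y_{7,2})(Ω₁) = -0.035968+0.165669i ; Y_{7,2}(Ω₂) = -0.222069+0.116227i ; Δ = -0.011268-0.040970i
  [+3]  conj(Y_{7,3})(Ω₁) = -0.029379+0.014729i ; Y_{7,3}(Ω₂) = -0.147624-0.167210i ; Δ = +0.006800+0.002738i
  [+4]  conj(Y_{7,4})(Ω₁) = -0.004028-0.001836i ; Y_{7,4}(Ω₂) = -0.138244+0.199304i ; Δ = +0.000923-0.000549i
  [+5]  conj(Y_{7,5})(Ω₁) = -0.000106-0.000415i ; Y_{7,5}(Ω₂) = -0.267198-0.102210i ; Δ = -0.000014+0.000122i
  [+6]  conj(Y_{7,6})(Ω₁) = +0.000018-0.000023i ; Y_{7,6}(Ω₂) = -0.026885+0.215239i ; Δ = +0.000005+0.000004i
  [+7]  conj(Y_{7,7})(Ω₁) = +0.000001-0.000000i ; Y_{7,7}(Ω₂) = -0.471564+0.055343i ; Δ = -0.000001+0.000000i
Total Σ_m = -0.063068+0.000000i. Multiply by 0.837758: -0.052836+0.000000i. P_7(cos γ) = -0.052836

-0.052836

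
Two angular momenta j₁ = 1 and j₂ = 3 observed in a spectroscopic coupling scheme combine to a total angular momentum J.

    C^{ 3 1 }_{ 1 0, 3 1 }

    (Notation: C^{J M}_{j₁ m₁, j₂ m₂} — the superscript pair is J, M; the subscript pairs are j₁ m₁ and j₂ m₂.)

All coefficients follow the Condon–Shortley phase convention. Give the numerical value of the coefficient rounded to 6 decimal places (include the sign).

−√(1/12) = -0.288675

triangle: 1!*1!*5!/8! = 120/40320
(j±m)!: 1!*1!*4!*2!*4!*2! = 2304
prefactor² = (2J+1)*Δ*N² = 48
  k=0: +1/(0!*1!*1!*4!*0!*1!) = 1/24
  k=1: −1/(1!*0!*0!*3!*1!*2!) = -1/12
Σ = -1/24  ⇒  CG² = 48*(-1/24)² = 1/12
CG = −√(1/12) = -0.288675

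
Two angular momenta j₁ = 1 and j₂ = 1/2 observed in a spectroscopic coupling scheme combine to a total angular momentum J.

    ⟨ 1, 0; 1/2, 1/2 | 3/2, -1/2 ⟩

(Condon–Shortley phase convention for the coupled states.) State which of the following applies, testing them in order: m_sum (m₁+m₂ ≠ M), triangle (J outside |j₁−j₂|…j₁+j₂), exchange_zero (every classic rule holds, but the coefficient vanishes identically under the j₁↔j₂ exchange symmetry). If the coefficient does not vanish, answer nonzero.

m-sum: m₁+m₂ = 0+1/2 = 1/2, M = -1/2  ✗ ⇒ coefficient is 0

m_sum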